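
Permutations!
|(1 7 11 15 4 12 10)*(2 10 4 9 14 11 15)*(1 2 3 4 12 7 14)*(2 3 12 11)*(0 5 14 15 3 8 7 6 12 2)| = |(0 5 14)(1 15 9)(2 10 8 7 3 4 6 12 11)| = 9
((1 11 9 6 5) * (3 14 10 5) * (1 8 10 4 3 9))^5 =(1 11)(3 4 14)(5 10 8)(6 9)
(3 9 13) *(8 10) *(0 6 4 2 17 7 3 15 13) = (0 6 4 2 17 7 3 9)(8 10)(13 15) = [6, 1, 17, 9, 2, 5, 4, 3, 10, 0, 8, 11, 12, 15, 14, 13, 16, 7]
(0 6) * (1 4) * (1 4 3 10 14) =(0 6)(1 3 10 14) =[6, 3, 2, 10, 4, 5, 0, 7, 8, 9, 14, 11, 12, 13, 1]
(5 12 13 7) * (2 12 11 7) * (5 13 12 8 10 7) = (2 8 10 7 13)(5 11) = [0, 1, 8, 3, 4, 11, 6, 13, 10, 9, 7, 5, 12, 2]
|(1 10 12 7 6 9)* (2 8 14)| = 6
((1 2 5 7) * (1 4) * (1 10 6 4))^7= (1 7 5 2)(4 10 6)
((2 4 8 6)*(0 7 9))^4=((0 7 9)(2 4 8 6))^4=(0 7 9)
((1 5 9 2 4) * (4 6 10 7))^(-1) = ((1 5 9 2 6 10 7 4))^(-1) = (1 4 7 10 6 2 9 5)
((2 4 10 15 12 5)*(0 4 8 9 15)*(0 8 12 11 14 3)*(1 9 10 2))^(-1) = (0 3 14 11 15 9 1 5 12 2 4)(8 10)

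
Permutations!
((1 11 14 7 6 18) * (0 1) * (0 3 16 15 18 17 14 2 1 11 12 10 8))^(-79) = (0 10 1 11 8 12 2)(3 16 15 18)(6 17 14 7)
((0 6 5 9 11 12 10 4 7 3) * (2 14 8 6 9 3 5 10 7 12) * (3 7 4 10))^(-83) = (0 8 11 3 14 9 6 2)(4 12)(5 7)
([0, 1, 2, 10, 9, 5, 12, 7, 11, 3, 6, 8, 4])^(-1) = [0, 1, 2, 9, 12, 5, 10, 7, 11, 4, 3, 8, 6]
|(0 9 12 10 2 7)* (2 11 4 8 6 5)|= 11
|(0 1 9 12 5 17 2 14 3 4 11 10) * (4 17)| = 8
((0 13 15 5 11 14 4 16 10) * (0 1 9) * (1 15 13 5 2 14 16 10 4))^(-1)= ((0 5 11 16 4 10 15 2 14 1 9))^(-1)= (0 9 1 14 2 15 10 4 16 11 5)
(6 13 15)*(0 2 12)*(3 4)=(0 2 12)(3 4)(6 13 15)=[2, 1, 12, 4, 3, 5, 13, 7, 8, 9, 10, 11, 0, 15, 14, 6]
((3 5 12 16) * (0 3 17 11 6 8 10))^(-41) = (0 10 8 6 11 17 16 12 5 3) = ((0 3 5 12 16 17 11 6 8 10))^(-41)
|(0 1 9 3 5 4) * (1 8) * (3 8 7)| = 15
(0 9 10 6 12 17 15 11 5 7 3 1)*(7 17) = (0 9 10 6 12 7 3 1)(5 17 15 11) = [9, 0, 2, 1, 4, 17, 12, 3, 8, 10, 6, 5, 7, 13, 14, 11, 16, 15]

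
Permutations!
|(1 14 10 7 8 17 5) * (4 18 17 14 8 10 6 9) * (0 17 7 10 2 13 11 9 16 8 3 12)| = |(0 17 5 1 3 12)(2 13 11 9 4 18 7)(6 16 8 14)| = 84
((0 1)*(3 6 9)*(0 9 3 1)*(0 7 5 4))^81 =(0 7 5 4)(1 9)(3 6)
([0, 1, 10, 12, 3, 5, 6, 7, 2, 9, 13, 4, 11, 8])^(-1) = (2 8 13 10)(3 4 11 12)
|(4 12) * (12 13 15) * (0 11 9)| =12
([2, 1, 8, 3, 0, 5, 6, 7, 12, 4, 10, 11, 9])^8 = (0 8 9)(2 12 4)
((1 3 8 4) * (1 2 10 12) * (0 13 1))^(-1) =((0 13 1 3 8 4 2 10 12))^(-1) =(0 12 10 2 4 8 3 1 13)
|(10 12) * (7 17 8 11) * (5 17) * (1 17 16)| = 14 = |(1 17 8 11 7 5 16)(10 12)|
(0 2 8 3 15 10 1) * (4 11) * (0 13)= [2, 13, 8, 15, 11, 5, 6, 7, 3, 9, 1, 4, 12, 0, 14, 10]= (0 2 8 3 15 10 1 13)(4 11)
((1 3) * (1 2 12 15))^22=(1 2 15 3 12)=((1 3 2 12 15))^22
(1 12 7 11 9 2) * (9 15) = (1 12 7 11 15 9 2) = [0, 12, 1, 3, 4, 5, 6, 11, 8, 2, 10, 15, 7, 13, 14, 9]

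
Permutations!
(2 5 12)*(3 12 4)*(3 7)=(2 5 4 7 3 12)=[0, 1, 5, 12, 7, 4, 6, 3, 8, 9, 10, 11, 2]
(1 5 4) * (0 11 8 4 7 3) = [11, 5, 2, 0, 1, 7, 6, 3, 4, 9, 10, 8] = (0 11 8 4 1 5 7 3)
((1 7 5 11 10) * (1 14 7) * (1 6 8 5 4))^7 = ((1 6 8 5 11 10 14 7 4))^7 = (1 7 10 5 6 4 14 11 8)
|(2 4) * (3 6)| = 2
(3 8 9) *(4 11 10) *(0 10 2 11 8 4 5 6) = (0 10 5 6)(2 11)(3 4 8 9) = [10, 1, 11, 4, 8, 6, 0, 7, 9, 3, 5, 2]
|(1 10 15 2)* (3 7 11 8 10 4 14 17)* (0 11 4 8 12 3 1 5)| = |(0 11 12 3 7 4 14 17 1 8 10 15 2 5)| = 14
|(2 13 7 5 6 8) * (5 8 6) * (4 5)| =4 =|(2 13 7 8)(4 5)|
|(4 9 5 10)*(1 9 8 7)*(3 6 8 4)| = 8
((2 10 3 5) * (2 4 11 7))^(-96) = ((2 10 3 5 4 11 7))^(-96) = (2 3 4 7 10 5 11)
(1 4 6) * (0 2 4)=(0 2 4 6 1)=[2, 0, 4, 3, 6, 5, 1]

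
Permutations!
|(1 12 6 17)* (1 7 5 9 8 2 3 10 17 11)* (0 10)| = |(0 10 17 7 5 9 8 2 3)(1 12 6 11)| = 36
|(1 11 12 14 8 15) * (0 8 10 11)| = |(0 8 15 1)(10 11 12 14)| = 4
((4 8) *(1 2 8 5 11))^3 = ((1 2 8 4 5 11))^3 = (1 4)(2 5)(8 11)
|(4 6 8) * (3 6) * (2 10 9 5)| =4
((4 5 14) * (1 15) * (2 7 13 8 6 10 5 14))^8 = ((1 15)(2 7 13 8 6 10 5)(4 14))^8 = (15)(2 7 13 8 6 10 5)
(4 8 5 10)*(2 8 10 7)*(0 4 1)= (0 4 10 1)(2 8 5 7)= [4, 0, 8, 3, 10, 7, 6, 2, 5, 9, 1]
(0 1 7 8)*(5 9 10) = (0 1 7 8)(5 9 10) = [1, 7, 2, 3, 4, 9, 6, 8, 0, 10, 5]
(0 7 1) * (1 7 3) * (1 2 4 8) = [3, 0, 4, 2, 8, 5, 6, 7, 1] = (0 3 2 4 8 1)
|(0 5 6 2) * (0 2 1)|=|(0 5 6 1)|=4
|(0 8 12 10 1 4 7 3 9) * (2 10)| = 10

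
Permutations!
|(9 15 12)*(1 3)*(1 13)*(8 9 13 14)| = 8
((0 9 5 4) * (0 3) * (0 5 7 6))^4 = (9)(3 5 4)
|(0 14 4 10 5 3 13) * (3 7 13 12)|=|(0 14 4 10 5 7 13)(3 12)|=14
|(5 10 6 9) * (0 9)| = 5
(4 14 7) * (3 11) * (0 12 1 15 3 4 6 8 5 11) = [12, 15, 2, 0, 14, 11, 8, 6, 5, 9, 10, 4, 1, 13, 7, 3] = (0 12 1 15 3)(4 14 7 6 8 5 11)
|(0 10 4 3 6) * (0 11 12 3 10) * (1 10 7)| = |(1 10 4 7)(3 6 11 12)| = 4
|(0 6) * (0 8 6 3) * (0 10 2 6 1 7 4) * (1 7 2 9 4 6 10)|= 21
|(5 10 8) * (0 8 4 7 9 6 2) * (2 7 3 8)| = 30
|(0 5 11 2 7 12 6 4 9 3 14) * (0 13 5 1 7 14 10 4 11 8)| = 44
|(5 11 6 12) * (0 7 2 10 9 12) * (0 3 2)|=8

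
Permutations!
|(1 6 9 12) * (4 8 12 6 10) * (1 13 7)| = |(1 10 4 8 12 13 7)(6 9)| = 14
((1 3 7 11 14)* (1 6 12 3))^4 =(3 6 11)(7 12 14)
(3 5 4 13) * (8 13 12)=(3 5 4 12 8 13)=[0, 1, 2, 5, 12, 4, 6, 7, 13, 9, 10, 11, 8, 3]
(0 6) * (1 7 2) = (0 6)(1 7 2) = [6, 7, 1, 3, 4, 5, 0, 2]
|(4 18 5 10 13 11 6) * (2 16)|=|(2 16)(4 18 5 10 13 11 6)|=14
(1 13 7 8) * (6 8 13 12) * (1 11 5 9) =(1 12 6 8 11 5 9)(7 13) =[0, 12, 2, 3, 4, 9, 8, 13, 11, 1, 10, 5, 6, 7]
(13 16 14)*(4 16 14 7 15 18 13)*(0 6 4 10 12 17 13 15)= (0 6 4 16 7)(10 12 17 13 14)(15 18)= [6, 1, 2, 3, 16, 5, 4, 0, 8, 9, 12, 11, 17, 14, 10, 18, 7, 13, 15]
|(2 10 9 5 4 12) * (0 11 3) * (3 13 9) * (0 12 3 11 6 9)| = 11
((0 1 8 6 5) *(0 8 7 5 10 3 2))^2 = ((0 1 7 5 8 6 10 3 2))^2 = (0 7 8 10 2 1 5 6 3)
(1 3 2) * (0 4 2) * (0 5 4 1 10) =[1, 3, 10, 5, 2, 4, 6, 7, 8, 9, 0] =(0 1 3 5 4 2 10)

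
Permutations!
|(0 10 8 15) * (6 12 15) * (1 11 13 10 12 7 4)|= |(0 12 15)(1 11 13 10 8 6 7 4)|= 24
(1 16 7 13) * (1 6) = (1 16 7 13 6) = [0, 16, 2, 3, 4, 5, 1, 13, 8, 9, 10, 11, 12, 6, 14, 15, 7]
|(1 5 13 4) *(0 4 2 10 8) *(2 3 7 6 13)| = |(0 4 1 5 2 10 8)(3 7 6 13)| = 28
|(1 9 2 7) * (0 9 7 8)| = 4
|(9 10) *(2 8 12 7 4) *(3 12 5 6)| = 8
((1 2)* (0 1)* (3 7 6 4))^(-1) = ((0 1 2)(3 7 6 4))^(-1) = (0 2 1)(3 4 6 7)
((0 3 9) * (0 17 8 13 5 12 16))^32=(0 13 3 5 9 12 17 16 8)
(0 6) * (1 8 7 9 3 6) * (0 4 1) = (1 8 7 9 3 6 4) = [0, 8, 2, 6, 1, 5, 4, 9, 7, 3]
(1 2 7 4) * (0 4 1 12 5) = (0 4 12 5)(1 2 7) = [4, 2, 7, 3, 12, 0, 6, 1, 8, 9, 10, 11, 5]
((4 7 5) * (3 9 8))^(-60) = ((3 9 8)(4 7 5))^(-60) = (9)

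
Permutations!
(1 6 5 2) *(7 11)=(1 6 5 2)(7 11)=[0, 6, 1, 3, 4, 2, 5, 11, 8, 9, 10, 7]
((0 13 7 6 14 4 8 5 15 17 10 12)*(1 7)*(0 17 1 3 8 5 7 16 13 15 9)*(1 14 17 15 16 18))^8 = ((0 16 13 3 8 7 6 17 10 12 15 14 4 5 9)(1 18))^8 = (18)(0 10 16 12 13 15 3 14 8 4 7 5 6 9 17)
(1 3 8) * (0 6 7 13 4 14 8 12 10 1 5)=(0 6 7 13 4 14 8 5)(1 3 12 10)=[6, 3, 2, 12, 14, 0, 7, 13, 5, 9, 1, 11, 10, 4, 8]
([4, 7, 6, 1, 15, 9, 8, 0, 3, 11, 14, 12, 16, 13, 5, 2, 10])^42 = (16)(0 3 2)(1 6 4)(7 8 15)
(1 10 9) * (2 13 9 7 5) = (1 10 7 5 2 13 9) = [0, 10, 13, 3, 4, 2, 6, 5, 8, 1, 7, 11, 12, 9]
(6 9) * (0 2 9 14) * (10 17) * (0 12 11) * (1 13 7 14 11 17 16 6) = (0 2 9 1 13 7 14 12 17 10 16 6 11) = [2, 13, 9, 3, 4, 5, 11, 14, 8, 1, 16, 0, 17, 7, 12, 15, 6, 10]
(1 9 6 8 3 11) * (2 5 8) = (1 9 6 2 5 8 3 11) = [0, 9, 5, 11, 4, 8, 2, 7, 3, 6, 10, 1]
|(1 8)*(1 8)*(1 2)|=2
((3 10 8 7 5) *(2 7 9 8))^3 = (2 3 7 10 5)(8 9)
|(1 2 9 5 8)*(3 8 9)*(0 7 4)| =12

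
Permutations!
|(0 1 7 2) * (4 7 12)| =|(0 1 12 4 7 2)| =6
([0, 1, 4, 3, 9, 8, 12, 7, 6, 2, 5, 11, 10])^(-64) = (2 9 4)(5 8 6 12 10)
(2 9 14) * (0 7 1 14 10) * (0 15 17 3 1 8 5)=[7, 14, 9, 1, 4, 0, 6, 8, 5, 10, 15, 11, 12, 13, 2, 17, 16, 3]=(0 7 8 5)(1 14 2 9 10 15 17 3)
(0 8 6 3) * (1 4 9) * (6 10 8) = (0 6 3)(1 4 9)(8 10) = [6, 4, 2, 0, 9, 5, 3, 7, 10, 1, 8]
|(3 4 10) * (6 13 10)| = |(3 4 6 13 10)| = 5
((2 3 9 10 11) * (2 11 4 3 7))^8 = ((11)(2 7)(3 9 10 4))^8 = (11)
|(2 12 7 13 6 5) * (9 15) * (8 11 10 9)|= |(2 12 7 13 6 5)(8 11 10 9 15)|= 30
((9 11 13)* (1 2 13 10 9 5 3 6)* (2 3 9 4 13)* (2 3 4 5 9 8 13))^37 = (1 2 6 4 3)(5 8 13 9 11 10)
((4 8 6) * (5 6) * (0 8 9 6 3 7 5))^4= (3 7 5)(4 9 6)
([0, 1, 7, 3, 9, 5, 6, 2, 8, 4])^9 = (2 7)(4 9)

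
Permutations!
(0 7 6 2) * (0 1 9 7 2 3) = [2, 9, 1, 0, 4, 5, 3, 6, 8, 7] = (0 2 1 9 7 6 3)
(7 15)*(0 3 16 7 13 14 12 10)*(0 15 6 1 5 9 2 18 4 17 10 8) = (0 3 16 7 6 1 5 9 2 18 4 17 10 15 13 14 12 8) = [3, 5, 18, 16, 17, 9, 1, 6, 0, 2, 15, 11, 8, 14, 12, 13, 7, 10, 4]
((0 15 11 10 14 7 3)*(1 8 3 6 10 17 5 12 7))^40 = ((0 15 11 17 5 12 7 6 10 14 1 8 3))^40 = (0 15 11 17 5 12 7 6 10 14 1 8 3)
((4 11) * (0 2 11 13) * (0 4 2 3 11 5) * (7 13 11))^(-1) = (0 5 2 11 4 13 7 3)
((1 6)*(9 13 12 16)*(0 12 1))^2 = (0 16 13 6 12 9 1)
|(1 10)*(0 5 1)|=4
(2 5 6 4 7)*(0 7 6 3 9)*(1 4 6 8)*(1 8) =[7, 4, 5, 9, 1, 3, 6, 2, 8, 0] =(0 7 2 5 3 9)(1 4)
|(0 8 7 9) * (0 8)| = |(7 9 8)| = 3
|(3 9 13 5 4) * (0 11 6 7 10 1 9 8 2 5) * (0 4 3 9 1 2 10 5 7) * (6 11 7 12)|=9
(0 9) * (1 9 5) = [5, 9, 2, 3, 4, 1, 6, 7, 8, 0] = (0 5 1 9)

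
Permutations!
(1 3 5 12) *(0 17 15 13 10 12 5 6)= [17, 3, 2, 6, 4, 5, 0, 7, 8, 9, 12, 11, 1, 10, 14, 13, 16, 15]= (0 17 15 13 10 12 1 3 6)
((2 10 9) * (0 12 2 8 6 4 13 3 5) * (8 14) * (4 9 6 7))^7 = (0 8 12 7 2 4 10 13 6 3 9 5 14)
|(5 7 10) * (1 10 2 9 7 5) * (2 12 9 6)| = 6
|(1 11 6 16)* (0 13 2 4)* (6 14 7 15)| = 28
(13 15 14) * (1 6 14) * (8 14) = (1 6 8 14 13 15) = [0, 6, 2, 3, 4, 5, 8, 7, 14, 9, 10, 11, 12, 15, 13, 1]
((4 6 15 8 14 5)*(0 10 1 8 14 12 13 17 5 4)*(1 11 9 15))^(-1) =(0 5 17 13 12 8 1 6 4 14 15 9 11 10)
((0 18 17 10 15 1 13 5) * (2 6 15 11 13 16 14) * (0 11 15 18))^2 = ((1 16 14 2 6 18 17 10 15)(5 11 13))^2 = (1 14 6 17 15 16 2 18 10)(5 13 11)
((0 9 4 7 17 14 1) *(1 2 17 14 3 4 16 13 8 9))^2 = (2 3 7)(4 14 17)(8 16)(9 13)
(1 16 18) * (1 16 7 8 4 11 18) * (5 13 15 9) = (1 7 8 4 11 18 16)(5 13 15 9) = [0, 7, 2, 3, 11, 13, 6, 8, 4, 5, 10, 18, 12, 15, 14, 9, 1, 17, 16]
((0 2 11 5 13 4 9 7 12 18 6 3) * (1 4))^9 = ((0 2 11 5 13 1 4 9 7 12 18 6 3))^9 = (0 12 1 2 18 4 11 6 9 5 3 7 13)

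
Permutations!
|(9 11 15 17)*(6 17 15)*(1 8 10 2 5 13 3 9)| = |(1 8 10 2 5 13 3 9 11 6 17)| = 11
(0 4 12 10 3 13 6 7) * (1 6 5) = (0 4 12 10 3 13 5 1 6 7) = [4, 6, 2, 13, 12, 1, 7, 0, 8, 9, 3, 11, 10, 5]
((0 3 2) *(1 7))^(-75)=((0 3 2)(1 7))^(-75)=(1 7)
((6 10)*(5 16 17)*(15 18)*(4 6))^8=((4 6 10)(5 16 17)(15 18))^8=(18)(4 10 6)(5 17 16)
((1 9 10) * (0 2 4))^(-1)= ((0 2 4)(1 9 10))^(-1)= (0 4 2)(1 10 9)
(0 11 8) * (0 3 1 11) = [0, 11, 2, 1, 4, 5, 6, 7, 3, 9, 10, 8] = (1 11 8 3)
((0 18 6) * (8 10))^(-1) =((0 18 6)(8 10))^(-1) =(0 6 18)(8 10)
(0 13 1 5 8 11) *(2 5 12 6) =[13, 12, 5, 3, 4, 8, 2, 7, 11, 9, 10, 0, 6, 1] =(0 13 1 12 6 2 5 8 11)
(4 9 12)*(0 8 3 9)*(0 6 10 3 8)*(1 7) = (1 7)(3 9 12 4 6 10) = [0, 7, 2, 9, 6, 5, 10, 1, 8, 12, 3, 11, 4]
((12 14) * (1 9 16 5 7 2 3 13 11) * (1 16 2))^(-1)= ((1 9 2 3 13 11 16 5 7)(12 14))^(-1)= (1 7 5 16 11 13 3 2 9)(12 14)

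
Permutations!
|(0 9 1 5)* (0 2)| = 5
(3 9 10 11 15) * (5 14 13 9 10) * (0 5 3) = (0 5 14 13 9 3 10 11 15) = [5, 1, 2, 10, 4, 14, 6, 7, 8, 3, 11, 15, 12, 9, 13, 0]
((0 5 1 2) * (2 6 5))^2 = ((0 2)(1 6 5))^2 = (1 5 6)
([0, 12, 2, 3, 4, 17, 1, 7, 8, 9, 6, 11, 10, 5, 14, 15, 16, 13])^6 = [0, 10, 2, 3, 4, 5, 12, 7, 8, 9, 1, 11, 6, 13, 14, 15, 16, 17]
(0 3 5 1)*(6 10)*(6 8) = [3, 0, 2, 5, 4, 1, 10, 7, 6, 9, 8] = (0 3 5 1)(6 10 8)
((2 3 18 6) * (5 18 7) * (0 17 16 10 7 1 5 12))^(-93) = ((0 17 16 10 7 12)(1 5 18 6 2 3))^(-93) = (0 10)(1 6)(2 5)(3 18)(7 17)(12 16)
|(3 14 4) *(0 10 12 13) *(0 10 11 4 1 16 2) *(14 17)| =9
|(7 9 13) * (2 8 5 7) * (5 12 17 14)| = 9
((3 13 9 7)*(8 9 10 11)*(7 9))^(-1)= ((3 13 10 11 8 7))^(-1)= (3 7 8 11 10 13)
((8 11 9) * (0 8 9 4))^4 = (11)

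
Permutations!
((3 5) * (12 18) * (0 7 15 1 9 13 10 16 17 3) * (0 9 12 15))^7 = (0 7)(1 15 18 12)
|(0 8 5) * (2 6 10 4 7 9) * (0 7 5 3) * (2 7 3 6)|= 14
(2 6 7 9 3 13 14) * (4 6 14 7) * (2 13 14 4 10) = (2 4 6 10)(3 14 13 7 9) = [0, 1, 4, 14, 6, 5, 10, 9, 8, 3, 2, 11, 12, 7, 13]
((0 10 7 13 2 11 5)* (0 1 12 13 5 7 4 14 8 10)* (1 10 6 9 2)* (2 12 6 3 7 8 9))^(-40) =(1 2 8 7 10 14 12)(3 5 4 9 13 6 11)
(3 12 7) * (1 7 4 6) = (1 7 3 12 4 6) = [0, 7, 2, 12, 6, 5, 1, 3, 8, 9, 10, 11, 4]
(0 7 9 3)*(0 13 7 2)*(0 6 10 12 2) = (2 6 10 12)(3 13 7 9) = [0, 1, 6, 13, 4, 5, 10, 9, 8, 3, 12, 11, 2, 7]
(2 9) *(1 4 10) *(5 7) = (1 4 10)(2 9)(5 7) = [0, 4, 9, 3, 10, 7, 6, 5, 8, 2, 1]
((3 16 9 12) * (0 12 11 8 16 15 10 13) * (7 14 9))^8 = (0 3 10)(7 9 8)(11 16 14)(12 15 13)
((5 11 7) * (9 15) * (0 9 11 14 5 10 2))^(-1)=(0 2 10 7 11 15 9)(5 14)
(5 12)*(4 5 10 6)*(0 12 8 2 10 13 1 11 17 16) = (0 12 13 1 11 17 16)(2 10 6 4 5 8) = [12, 11, 10, 3, 5, 8, 4, 7, 2, 9, 6, 17, 13, 1, 14, 15, 0, 16]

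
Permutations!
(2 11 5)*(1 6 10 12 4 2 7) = (1 6 10 12 4 2 11 5 7) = [0, 6, 11, 3, 2, 7, 10, 1, 8, 9, 12, 5, 4]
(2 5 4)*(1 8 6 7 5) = [0, 8, 1, 3, 2, 4, 7, 5, 6] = (1 8 6 7 5 4 2)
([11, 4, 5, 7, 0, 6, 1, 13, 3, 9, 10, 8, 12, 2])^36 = [3, 11, 1, 2, 8, 4, 0, 5, 13, 9, 10, 7, 12, 6]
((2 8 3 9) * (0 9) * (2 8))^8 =(9)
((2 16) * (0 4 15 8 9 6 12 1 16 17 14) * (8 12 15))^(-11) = ((0 4 8 9 6 15 12 1 16 2 17 14))^(-11) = (0 4 8 9 6 15 12 1 16 2 17 14)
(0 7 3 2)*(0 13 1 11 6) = (0 7 3 2 13 1 11 6) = [7, 11, 13, 2, 4, 5, 0, 3, 8, 9, 10, 6, 12, 1]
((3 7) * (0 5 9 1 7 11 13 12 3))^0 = ((0 5 9 1 7)(3 11 13 12))^0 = (13)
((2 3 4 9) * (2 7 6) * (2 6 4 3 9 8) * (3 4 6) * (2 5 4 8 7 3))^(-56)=(9)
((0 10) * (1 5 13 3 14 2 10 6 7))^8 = ((0 6 7 1 5 13 3 14 2 10))^8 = (0 2 3 5 7)(1 6 10 14 13)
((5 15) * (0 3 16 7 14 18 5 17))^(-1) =((0 3 16 7 14 18 5 15 17))^(-1) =(0 17 15 5 18 14 7 16 3)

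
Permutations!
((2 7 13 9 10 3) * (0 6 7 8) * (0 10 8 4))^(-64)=(0 10 7 2 9)(3 13 4 8 6)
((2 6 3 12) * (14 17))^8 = (17)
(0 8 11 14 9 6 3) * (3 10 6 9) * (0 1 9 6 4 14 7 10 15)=(0 8 11 7 10 4 14 3 1 9 6 15)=[8, 9, 2, 1, 14, 5, 15, 10, 11, 6, 4, 7, 12, 13, 3, 0]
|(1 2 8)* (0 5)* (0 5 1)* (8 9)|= 5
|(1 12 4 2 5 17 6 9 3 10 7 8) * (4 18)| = 13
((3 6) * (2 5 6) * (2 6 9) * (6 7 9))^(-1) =(2 9 7 3 6 5)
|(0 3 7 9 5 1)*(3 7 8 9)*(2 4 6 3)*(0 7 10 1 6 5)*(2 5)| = |(0 10 1 7 5 6 3 8 9)(2 4)| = 18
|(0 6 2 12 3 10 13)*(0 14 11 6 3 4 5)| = 11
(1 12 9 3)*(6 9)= [0, 12, 2, 1, 4, 5, 9, 7, 8, 3, 10, 11, 6]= (1 12 6 9 3)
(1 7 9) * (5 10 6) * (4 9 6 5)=[0, 7, 2, 3, 9, 10, 4, 6, 8, 1, 5]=(1 7 6 4 9)(5 10)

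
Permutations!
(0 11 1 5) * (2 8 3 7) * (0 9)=(0 11 1 5 9)(2 8 3 7)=[11, 5, 8, 7, 4, 9, 6, 2, 3, 0, 10, 1]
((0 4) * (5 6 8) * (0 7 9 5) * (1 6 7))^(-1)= (0 8 6 1 4)(5 9 7)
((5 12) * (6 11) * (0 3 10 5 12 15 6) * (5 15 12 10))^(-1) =((0 3 5 12 10 15 6 11))^(-1) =(0 11 6 15 10 12 5 3)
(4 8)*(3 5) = (3 5)(4 8) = [0, 1, 2, 5, 8, 3, 6, 7, 4]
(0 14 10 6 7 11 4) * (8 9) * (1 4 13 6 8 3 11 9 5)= (0 14 10 8 5 1 4)(3 11 13 6 7 9)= [14, 4, 2, 11, 0, 1, 7, 9, 5, 3, 8, 13, 12, 6, 10]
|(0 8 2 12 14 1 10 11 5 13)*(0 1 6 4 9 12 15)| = |(0 8 2 15)(1 10 11 5 13)(4 9 12 14 6)| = 20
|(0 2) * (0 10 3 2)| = |(2 10 3)| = 3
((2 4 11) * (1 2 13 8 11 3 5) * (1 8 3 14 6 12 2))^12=(2 14 12 4 6)(3 8 13 5 11)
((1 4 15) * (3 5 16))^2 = ((1 4 15)(3 5 16))^2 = (1 15 4)(3 16 5)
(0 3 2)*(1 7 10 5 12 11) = [3, 7, 0, 2, 4, 12, 6, 10, 8, 9, 5, 1, 11] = (0 3 2)(1 7 10 5 12 11)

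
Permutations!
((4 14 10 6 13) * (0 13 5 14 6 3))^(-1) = ((0 13 4 6 5 14 10 3))^(-1) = (0 3 10 14 5 6 4 13)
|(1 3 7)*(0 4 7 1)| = 6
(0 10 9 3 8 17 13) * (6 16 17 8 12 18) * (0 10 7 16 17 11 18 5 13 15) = (0 7 16 11 18 6 17 15)(3 12 5 13 10 9) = [7, 1, 2, 12, 4, 13, 17, 16, 8, 3, 9, 18, 5, 10, 14, 0, 11, 15, 6]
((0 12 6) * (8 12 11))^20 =((0 11 8 12 6))^20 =(12)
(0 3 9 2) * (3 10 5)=(0 10 5 3 9 2)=[10, 1, 0, 9, 4, 3, 6, 7, 8, 2, 5]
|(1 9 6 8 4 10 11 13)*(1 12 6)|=|(1 9)(4 10 11 13 12 6 8)|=14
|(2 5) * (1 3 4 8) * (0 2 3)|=|(0 2 5 3 4 8 1)|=7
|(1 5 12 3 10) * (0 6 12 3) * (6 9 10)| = |(0 9 10 1 5 3 6 12)| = 8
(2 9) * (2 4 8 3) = (2 9 4 8 3) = [0, 1, 9, 2, 8, 5, 6, 7, 3, 4]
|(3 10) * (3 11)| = |(3 10 11)| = 3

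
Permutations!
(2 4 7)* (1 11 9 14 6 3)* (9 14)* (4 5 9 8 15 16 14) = (1 11 4 7 2 5 9 8 15 16 14 6 3) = [0, 11, 5, 1, 7, 9, 3, 2, 15, 8, 10, 4, 12, 13, 6, 16, 14]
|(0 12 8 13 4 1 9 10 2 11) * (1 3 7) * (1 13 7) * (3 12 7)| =|(0 7 13 4 12 8 3 1 9 10 2 11)| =12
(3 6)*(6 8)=(3 8 6)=[0, 1, 2, 8, 4, 5, 3, 7, 6]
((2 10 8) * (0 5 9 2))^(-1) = ((0 5 9 2 10 8))^(-1) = (0 8 10 2 9 5)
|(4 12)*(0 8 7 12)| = 5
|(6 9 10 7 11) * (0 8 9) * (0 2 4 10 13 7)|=|(0 8 9 13 7 11 6 2 4 10)|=10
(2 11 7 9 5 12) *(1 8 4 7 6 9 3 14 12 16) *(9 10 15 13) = (1 8 4 7 3 14 12 2 11 6 10 15 13 9 5 16) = [0, 8, 11, 14, 7, 16, 10, 3, 4, 5, 15, 6, 2, 9, 12, 13, 1]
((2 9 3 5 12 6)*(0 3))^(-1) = (0 9 2 6 12 5 3)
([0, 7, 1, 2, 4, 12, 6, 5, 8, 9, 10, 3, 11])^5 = (1 3 12 7 2 11 5)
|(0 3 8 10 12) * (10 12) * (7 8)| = 5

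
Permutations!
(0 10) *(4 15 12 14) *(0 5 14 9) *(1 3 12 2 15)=[10, 3, 15, 12, 1, 14, 6, 7, 8, 0, 5, 11, 9, 13, 4, 2]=(0 10 5 14 4 1 3 12 9)(2 15)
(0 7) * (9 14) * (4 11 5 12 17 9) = (0 7)(4 11 5 12 17 9 14) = [7, 1, 2, 3, 11, 12, 6, 0, 8, 14, 10, 5, 17, 13, 4, 15, 16, 9]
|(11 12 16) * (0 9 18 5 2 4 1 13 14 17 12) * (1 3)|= |(0 9 18 5 2 4 3 1 13 14 17 12 16 11)|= 14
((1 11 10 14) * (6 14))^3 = ((1 11 10 6 14))^3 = (1 6 11 14 10)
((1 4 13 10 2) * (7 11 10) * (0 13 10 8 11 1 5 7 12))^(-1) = ((0 13 12)(1 4 10 2 5 7)(8 11))^(-1) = (0 12 13)(1 7 5 2 10 4)(8 11)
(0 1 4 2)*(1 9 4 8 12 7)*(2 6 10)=(0 9 4 6 10 2)(1 8 12 7)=[9, 8, 0, 3, 6, 5, 10, 1, 12, 4, 2, 11, 7]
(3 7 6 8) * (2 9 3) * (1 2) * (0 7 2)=(0 7 6 8 1)(2 9 3)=[7, 0, 9, 2, 4, 5, 8, 6, 1, 3]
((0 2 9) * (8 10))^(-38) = ((0 2 9)(8 10))^(-38) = (10)(0 2 9)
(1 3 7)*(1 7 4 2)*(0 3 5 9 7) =(0 3 4 2 1 5 9 7) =[3, 5, 1, 4, 2, 9, 6, 0, 8, 7]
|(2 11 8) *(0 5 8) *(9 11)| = |(0 5 8 2 9 11)| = 6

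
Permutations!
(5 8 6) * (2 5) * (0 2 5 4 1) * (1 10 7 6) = (0 2 4 10 7 6 5 8 1) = [2, 0, 4, 3, 10, 8, 5, 6, 1, 9, 7]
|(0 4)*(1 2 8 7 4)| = 6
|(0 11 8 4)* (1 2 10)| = |(0 11 8 4)(1 2 10)| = 12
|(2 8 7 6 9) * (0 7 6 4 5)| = |(0 7 4 5)(2 8 6 9)| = 4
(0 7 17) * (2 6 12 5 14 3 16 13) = (0 7 17)(2 6 12 5 14 3 16 13) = [7, 1, 6, 16, 4, 14, 12, 17, 8, 9, 10, 11, 5, 2, 3, 15, 13, 0]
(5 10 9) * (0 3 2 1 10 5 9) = (0 3 2 1 10) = [3, 10, 1, 2, 4, 5, 6, 7, 8, 9, 0]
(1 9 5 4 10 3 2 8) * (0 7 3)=[7, 9, 8, 2, 10, 4, 6, 3, 1, 5, 0]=(0 7 3 2 8 1 9 5 4 10)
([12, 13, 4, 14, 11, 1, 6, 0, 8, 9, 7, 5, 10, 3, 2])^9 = (0 12 10 7)(1 13 3 14 2 4 11 5)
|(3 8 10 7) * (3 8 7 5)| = |(3 7 8 10 5)| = 5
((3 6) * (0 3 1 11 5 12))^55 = (0 12 5 11 1 6 3)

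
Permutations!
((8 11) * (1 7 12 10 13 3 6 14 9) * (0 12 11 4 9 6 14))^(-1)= (0 6 14 3 13 10 12)(1 9 4 8 11 7)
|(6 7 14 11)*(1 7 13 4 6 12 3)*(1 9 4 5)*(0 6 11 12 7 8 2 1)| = 84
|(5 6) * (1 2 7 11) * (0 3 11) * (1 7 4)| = |(0 3 11 7)(1 2 4)(5 6)| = 12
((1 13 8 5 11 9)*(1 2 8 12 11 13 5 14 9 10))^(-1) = (1 10 11 12 13 5)(2 9 14 8)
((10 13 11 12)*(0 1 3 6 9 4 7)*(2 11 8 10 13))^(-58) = (0 4 6 1 7 9 3)(2 12 8)(10 11 13)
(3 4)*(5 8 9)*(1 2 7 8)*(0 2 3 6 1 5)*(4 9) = (0 2 7 8 4 6 1 3 9) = [2, 3, 7, 9, 6, 5, 1, 8, 4, 0]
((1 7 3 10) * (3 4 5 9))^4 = ((1 7 4 5 9 3 10))^4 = (1 9 7 3 4 10 5)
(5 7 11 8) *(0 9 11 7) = (0 9 11 8 5) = [9, 1, 2, 3, 4, 0, 6, 7, 5, 11, 10, 8]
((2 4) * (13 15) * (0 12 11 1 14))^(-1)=(0 14 1 11 12)(2 4)(13 15)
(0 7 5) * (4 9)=[7, 1, 2, 3, 9, 0, 6, 5, 8, 4]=(0 7 5)(4 9)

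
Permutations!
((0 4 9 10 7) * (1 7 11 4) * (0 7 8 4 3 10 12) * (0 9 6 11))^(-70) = ((0 1 8 4 6 11 3 10)(9 12))^(-70) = (12)(0 8 6 3)(1 4 11 10)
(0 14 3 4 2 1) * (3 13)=(0 14 13 3 4 2 1)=[14, 0, 1, 4, 2, 5, 6, 7, 8, 9, 10, 11, 12, 3, 13]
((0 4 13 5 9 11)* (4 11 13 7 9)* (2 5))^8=((0 11)(2 5 4 7 9 13))^8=(2 4 9)(5 7 13)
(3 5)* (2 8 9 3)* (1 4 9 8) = (1 4 9 3 5 2) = [0, 4, 1, 5, 9, 2, 6, 7, 8, 3]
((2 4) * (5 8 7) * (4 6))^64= (2 6 4)(5 8 7)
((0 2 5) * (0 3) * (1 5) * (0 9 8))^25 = (0 3 2 9 1 8 5)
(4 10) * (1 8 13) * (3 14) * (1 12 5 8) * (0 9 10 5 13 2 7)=[9, 1, 7, 14, 5, 8, 6, 0, 2, 10, 4, 11, 13, 12, 3]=(0 9 10 4 5 8 2 7)(3 14)(12 13)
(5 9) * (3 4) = [0, 1, 2, 4, 3, 9, 6, 7, 8, 5] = (3 4)(5 9)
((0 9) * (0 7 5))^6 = (0 7)(5 9)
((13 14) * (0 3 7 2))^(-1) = ((0 3 7 2)(13 14))^(-1) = (0 2 7 3)(13 14)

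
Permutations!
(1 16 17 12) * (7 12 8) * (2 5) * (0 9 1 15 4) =(0 9 1 16 17 8 7 12 15 4)(2 5) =[9, 16, 5, 3, 0, 2, 6, 12, 7, 1, 10, 11, 15, 13, 14, 4, 17, 8]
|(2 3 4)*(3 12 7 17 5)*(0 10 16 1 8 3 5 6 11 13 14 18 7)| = |(0 10 16 1 8 3 4 2 12)(6 11 13 14 18 7 17)| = 63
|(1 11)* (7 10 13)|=|(1 11)(7 10 13)|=6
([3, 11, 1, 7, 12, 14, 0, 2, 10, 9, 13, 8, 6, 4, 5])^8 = [13, 0, 6, 4, 11, 5, 10, 12, 7, 9, 2, 3, 8, 1, 14]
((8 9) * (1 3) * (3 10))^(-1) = ((1 10 3)(8 9))^(-1) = (1 3 10)(8 9)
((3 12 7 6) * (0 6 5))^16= (0 7 3)(5 12 6)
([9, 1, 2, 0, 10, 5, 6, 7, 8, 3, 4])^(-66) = (10)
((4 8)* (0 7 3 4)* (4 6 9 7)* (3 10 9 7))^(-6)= (3 9 10 7 6)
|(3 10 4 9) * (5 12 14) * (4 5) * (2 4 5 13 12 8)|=|(2 4 9 3 10 13 12 14 5 8)|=10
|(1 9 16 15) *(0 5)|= |(0 5)(1 9 16 15)|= 4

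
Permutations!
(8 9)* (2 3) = [0, 1, 3, 2, 4, 5, 6, 7, 9, 8] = (2 3)(8 9)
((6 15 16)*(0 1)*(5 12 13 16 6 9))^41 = ((0 1)(5 12 13 16 9)(6 15))^41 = (0 1)(5 12 13 16 9)(6 15)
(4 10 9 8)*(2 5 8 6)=(2 5 8 4 10 9 6)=[0, 1, 5, 3, 10, 8, 2, 7, 4, 6, 9]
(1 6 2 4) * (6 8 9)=(1 8 9 6 2 4)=[0, 8, 4, 3, 1, 5, 2, 7, 9, 6]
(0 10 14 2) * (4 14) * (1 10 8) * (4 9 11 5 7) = (0 8 1 10 9 11 5 7 4 14 2) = [8, 10, 0, 3, 14, 7, 6, 4, 1, 11, 9, 5, 12, 13, 2]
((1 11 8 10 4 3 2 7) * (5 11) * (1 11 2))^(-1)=((1 5 2 7 11 8 10 4 3))^(-1)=(1 3 4 10 8 11 7 2 5)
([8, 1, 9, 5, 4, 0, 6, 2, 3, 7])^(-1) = [5, 1, 7, 8, 4, 3, 6, 9, 0, 2]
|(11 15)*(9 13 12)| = |(9 13 12)(11 15)| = 6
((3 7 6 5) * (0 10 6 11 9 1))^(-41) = ((0 10 6 5 3 7 11 9 1))^(-41) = (0 3 1 5 9 6 11 10 7)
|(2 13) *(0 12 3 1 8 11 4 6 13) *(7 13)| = 11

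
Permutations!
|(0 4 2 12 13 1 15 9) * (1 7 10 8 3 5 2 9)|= |(0 4 9)(1 15)(2 12 13 7 10 8 3 5)|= 24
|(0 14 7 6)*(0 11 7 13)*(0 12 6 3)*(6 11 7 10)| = 9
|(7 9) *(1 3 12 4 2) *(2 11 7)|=8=|(1 3 12 4 11 7 9 2)|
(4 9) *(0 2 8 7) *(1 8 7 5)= [2, 8, 7, 3, 9, 1, 6, 0, 5, 4]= (0 2 7)(1 8 5)(4 9)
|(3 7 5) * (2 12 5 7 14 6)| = 6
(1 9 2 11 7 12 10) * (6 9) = (1 6 9 2 11 7 12 10) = [0, 6, 11, 3, 4, 5, 9, 12, 8, 2, 1, 7, 10]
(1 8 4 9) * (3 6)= [0, 8, 2, 6, 9, 5, 3, 7, 4, 1]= (1 8 4 9)(3 6)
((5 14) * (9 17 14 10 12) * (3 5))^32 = ((3 5 10 12 9 17 14))^32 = (3 9 5 17 10 14 12)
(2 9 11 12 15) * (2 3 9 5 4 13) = (2 5 4 13)(3 9 11 12 15) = [0, 1, 5, 9, 13, 4, 6, 7, 8, 11, 10, 12, 15, 2, 14, 3]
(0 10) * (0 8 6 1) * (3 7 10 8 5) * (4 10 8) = (0 4 10 5 3 7 8 6 1) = [4, 0, 2, 7, 10, 3, 1, 8, 6, 9, 5]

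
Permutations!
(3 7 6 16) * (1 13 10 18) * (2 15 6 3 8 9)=(1 13 10 18)(2 15 6 16 8 9)(3 7)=[0, 13, 15, 7, 4, 5, 16, 3, 9, 2, 18, 11, 12, 10, 14, 6, 8, 17, 1]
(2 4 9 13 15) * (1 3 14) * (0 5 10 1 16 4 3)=(0 5 10 1)(2 3 14 16 4 9 13 15)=[5, 0, 3, 14, 9, 10, 6, 7, 8, 13, 1, 11, 12, 15, 16, 2, 4]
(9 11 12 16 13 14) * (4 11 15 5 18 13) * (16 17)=(4 11 12 17 16)(5 18 13 14 9 15)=[0, 1, 2, 3, 11, 18, 6, 7, 8, 15, 10, 12, 17, 14, 9, 5, 4, 16, 13]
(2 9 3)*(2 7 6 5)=(2 9 3 7 6 5)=[0, 1, 9, 7, 4, 2, 5, 6, 8, 3]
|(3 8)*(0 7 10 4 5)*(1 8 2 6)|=5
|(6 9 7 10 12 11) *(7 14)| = |(6 9 14 7 10 12 11)| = 7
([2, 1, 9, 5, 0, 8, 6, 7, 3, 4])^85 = (0 2 9 4)(3 5 8)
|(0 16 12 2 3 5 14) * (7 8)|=|(0 16 12 2 3 5 14)(7 8)|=14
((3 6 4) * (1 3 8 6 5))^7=((1 3 5)(4 8 6))^7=(1 3 5)(4 8 6)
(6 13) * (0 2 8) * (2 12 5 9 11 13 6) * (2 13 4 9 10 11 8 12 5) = (13)(0 5 10 11 4 9 8)(2 12) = [5, 1, 12, 3, 9, 10, 6, 7, 0, 8, 11, 4, 2, 13]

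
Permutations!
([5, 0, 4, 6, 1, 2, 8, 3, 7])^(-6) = [1, 4, 5, 8, 2, 0, 7, 6, 3]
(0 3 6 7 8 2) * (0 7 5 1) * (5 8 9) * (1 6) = (0 3 1)(2 7 9 5 6 8) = [3, 0, 7, 1, 4, 6, 8, 9, 2, 5]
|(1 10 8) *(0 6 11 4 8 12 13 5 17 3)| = |(0 6 11 4 8 1 10 12 13 5 17 3)| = 12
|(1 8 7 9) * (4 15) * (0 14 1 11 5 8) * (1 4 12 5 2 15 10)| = |(0 14 4 10 1)(2 15 12 5 8 7 9 11)| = 40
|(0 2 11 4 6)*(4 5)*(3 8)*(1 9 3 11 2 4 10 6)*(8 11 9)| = 10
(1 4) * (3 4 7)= (1 7 3 4)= [0, 7, 2, 4, 1, 5, 6, 3]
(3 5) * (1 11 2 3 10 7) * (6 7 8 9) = (1 11 2 3 5 10 8 9 6 7) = [0, 11, 3, 5, 4, 10, 7, 1, 9, 6, 8, 2]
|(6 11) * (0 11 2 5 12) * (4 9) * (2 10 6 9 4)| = 6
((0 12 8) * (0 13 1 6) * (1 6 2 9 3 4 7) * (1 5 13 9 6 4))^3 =(0 9 2 12 3 6 8 1)(4 13 5 7)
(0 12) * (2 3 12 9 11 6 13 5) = (0 9 11 6 13 5 2 3 12) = [9, 1, 3, 12, 4, 2, 13, 7, 8, 11, 10, 6, 0, 5]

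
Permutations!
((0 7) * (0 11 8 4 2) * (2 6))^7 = ((0 7 11 8 4 6 2))^7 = (11)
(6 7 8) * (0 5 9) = (0 5 9)(6 7 8) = [5, 1, 2, 3, 4, 9, 7, 8, 6, 0]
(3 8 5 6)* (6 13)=(3 8 5 13 6)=[0, 1, 2, 8, 4, 13, 3, 7, 5, 9, 10, 11, 12, 6]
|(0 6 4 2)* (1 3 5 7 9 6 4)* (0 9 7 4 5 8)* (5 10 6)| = |(0 10 6 1 3 8)(2 9 5 4)| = 12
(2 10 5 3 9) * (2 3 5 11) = (2 10 11)(3 9) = [0, 1, 10, 9, 4, 5, 6, 7, 8, 3, 11, 2]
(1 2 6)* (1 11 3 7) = [0, 2, 6, 7, 4, 5, 11, 1, 8, 9, 10, 3] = (1 2 6 11 3 7)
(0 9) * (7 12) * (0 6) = (0 9 6)(7 12) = [9, 1, 2, 3, 4, 5, 0, 12, 8, 6, 10, 11, 7]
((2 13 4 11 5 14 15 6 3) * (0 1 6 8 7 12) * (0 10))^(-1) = ((0 1 6 3 2 13 4 11 5 14 15 8 7 12 10))^(-1) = (0 10 12 7 8 15 14 5 11 4 13 2 3 6 1)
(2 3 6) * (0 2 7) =(0 2 3 6 7) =[2, 1, 3, 6, 4, 5, 7, 0]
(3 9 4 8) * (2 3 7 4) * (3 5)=(2 5 3 9)(4 8 7)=[0, 1, 5, 9, 8, 3, 6, 4, 7, 2]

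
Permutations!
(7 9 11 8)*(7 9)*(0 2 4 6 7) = [2, 1, 4, 3, 6, 5, 7, 0, 9, 11, 10, 8] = (0 2 4 6 7)(8 9 11)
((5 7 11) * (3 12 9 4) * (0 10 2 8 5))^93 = ((0 10 2 8 5 7 11)(3 12 9 4))^93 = (0 2 5 11 10 8 7)(3 12 9 4)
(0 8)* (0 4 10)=(0 8 4 10)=[8, 1, 2, 3, 10, 5, 6, 7, 4, 9, 0]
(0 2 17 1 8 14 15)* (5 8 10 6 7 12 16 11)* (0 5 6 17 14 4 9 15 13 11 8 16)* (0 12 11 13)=(0 2 14)(1 10 17)(4 9 15 5 16 8)(6 7 11)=[2, 10, 14, 3, 9, 16, 7, 11, 4, 15, 17, 6, 12, 13, 0, 5, 8, 1]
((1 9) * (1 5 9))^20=((5 9))^20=(9)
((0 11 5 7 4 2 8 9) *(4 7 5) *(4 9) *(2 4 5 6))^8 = (0 9 11)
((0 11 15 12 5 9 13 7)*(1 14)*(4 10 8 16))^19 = (0 12 13 11 5 7 15 9)(1 14)(4 16 8 10)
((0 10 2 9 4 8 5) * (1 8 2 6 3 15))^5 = (0 1 6 5 15 10 8 3)(2 4 9)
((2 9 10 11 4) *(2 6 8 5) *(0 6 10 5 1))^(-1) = (0 1 8 6)(2 5 9)(4 11 10)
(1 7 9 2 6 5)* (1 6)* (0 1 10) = (0 1 7 9 2 10)(5 6) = [1, 7, 10, 3, 4, 6, 5, 9, 8, 2, 0]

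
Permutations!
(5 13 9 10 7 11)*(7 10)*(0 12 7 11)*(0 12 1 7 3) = (0 1 7 12 3)(5 13 9 11) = [1, 7, 2, 0, 4, 13, 6, 12, 8, 11, 10, 5, 3, 9]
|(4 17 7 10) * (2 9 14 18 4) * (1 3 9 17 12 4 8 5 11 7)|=|(1 3 9 14 18 8 5 11 7 10 2 17)(4 12)|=12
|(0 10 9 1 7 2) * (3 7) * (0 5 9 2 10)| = 7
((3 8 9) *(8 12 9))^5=(3 9 12)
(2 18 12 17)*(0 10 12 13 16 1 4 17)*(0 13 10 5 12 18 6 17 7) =(0 5 12 13 16 1 4 7)(2 6 17)(10 18) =[5, 4, 6, 3, 7, 12, 17, 0, 8, 9, 18, 11, 13, 16, 14, 15, 1, 2, 10]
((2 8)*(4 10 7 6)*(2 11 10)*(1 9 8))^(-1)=((1 9 8 11 10 7 6 4 2))^(-1)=(1 2 4 6 7 10 11 8 9)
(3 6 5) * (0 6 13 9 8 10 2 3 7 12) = (0 6 5 7 12)(2 3 13 9 8 10) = [6, 1, 3, 13, 4, 7, 5, 12, 10, 8, 2, 11, 0, 9]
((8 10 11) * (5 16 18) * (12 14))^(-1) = ((5 16 18)(8 10 11)(12 14))^(-1) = (5 18 16)(8 11 10)(12 14)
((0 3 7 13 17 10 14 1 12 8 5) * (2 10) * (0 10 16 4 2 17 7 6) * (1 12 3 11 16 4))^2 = ((17)(0 11 16 1 3 6)(2 4)(5 10 14 12 8)(7 13))^2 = (17)(0 16 3)(1 6 11)(5 14 8 10 12)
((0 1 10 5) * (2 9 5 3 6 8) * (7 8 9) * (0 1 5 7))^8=(0 8 9 3 1)(2 7 6 10 5)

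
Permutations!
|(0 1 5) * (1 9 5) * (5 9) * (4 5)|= 3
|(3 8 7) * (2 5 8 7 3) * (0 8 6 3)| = 10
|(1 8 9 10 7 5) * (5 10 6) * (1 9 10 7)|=3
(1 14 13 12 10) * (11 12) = [0, 14, 2, 3, 4, 5, 6, 7, 8, 9, 1, 12, 10, 11, 13] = (1 14 13 11 12 10)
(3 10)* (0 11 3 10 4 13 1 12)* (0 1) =(0 11 3 4 13)(1 12) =[11, 12, 2, 4, 13, 5, 6, 7, 8, 9, 10, 3, 1, 0]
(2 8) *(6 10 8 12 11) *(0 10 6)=[10, 1, 12, 3, 4, 5, 6, 7, 2, 9, 8, 0, 11]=(0 10 8 2 12 11)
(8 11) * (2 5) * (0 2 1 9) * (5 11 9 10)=(0 2 11 8 9)(1 10 5)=[2, 10, 11, 3, 4, 1, 6, 7, 9, 0, 5, 8]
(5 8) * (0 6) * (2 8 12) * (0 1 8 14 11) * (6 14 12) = (0 14 11)(1 8 5 6)(2 12) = [14, 8, 12, 3, 4, 6, 1, 7, 5, 9, 10, 0, 2, 13, 11]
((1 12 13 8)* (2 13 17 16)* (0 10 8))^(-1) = (0 13 2 16 17 12 1 8 10)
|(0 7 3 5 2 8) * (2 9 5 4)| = 6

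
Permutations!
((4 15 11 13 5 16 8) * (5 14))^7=(4 8 16 5 14 13 11 15)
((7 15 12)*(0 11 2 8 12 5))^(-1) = ((0 11 2 8 12 7 15 5))^(-1) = (0 5 15 7 12 8 2 11)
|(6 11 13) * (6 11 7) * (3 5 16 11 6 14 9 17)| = |(3 5 16 11 13 6 7 14 9 17)| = 10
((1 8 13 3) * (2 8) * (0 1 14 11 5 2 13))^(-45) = (14)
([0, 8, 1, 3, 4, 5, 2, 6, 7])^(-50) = (8)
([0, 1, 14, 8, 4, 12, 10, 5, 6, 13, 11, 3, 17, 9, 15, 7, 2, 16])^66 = (2 15 5 17)(3 8 6 10 11)(7 12 16 14)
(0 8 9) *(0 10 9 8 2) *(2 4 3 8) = (0 4 3 8 2)(9 10) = [4, 1, 0, 8, 3, 5, 6, 7, 2, 10, 9]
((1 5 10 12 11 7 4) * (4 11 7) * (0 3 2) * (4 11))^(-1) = (0 2 3)(1 4 7 12 10 5)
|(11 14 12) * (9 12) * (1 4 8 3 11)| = |(1 4 8 3 11 14 9 12)| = 8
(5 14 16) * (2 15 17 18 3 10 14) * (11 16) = (2 15 17 18 3 10 14 11 16 5) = [0, 1, 15, 10, 4, 2, 6, 7, 8, 9, 14, 16, 12, 13, 11, 17, 5, 18, 3]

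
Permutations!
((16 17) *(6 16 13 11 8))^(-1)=(6 8 11 13 17 16)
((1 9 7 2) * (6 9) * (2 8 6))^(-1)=((1 2)(6 9 7 8))^(-1)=(1 2)(6 8 7 9)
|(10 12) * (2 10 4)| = 4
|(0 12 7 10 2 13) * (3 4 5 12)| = 9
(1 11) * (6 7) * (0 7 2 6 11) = [7, 0, 6, 3, 4, 5, 2, 11, 8, 9, 10, 1] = (0 7 11 1)(2 6)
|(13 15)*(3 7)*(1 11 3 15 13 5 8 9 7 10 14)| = 5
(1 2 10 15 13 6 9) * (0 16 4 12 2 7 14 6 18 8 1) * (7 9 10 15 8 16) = (0 7 14 6 10 8 1 9)(2 15 13 18 16 4 12) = [7, 9, 15, 3, 12, 5, 10, 14, 1, 0, 8, 11, 2, 18, 6, 13, 4, 17, 16]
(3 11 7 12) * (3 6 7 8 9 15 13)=(3 11 8 9 15 13)(6 7 12)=[0, 1, 2, 11, 4, 5, 7, 12, 9, 15, 10, 8, 6, 3, 14, 13]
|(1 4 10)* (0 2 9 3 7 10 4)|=7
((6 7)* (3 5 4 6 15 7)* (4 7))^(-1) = (3 6 4 15 7 5)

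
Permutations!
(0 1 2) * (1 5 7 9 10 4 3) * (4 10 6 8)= (10)(0 5 7 9 6 8 4 3 1 2)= [5, 2, 0, 1, 3, 7, 8, 9, 4, 6, 10]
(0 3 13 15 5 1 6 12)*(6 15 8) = (0 3 13 8 6 12)(1 15 5) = [3, 15, 2, 13, 4, 1, 12, 7, 6, 9, 10, 11, 0, 8, 14, 5]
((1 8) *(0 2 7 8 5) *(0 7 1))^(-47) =((0 2 1 5 7 8))^(-47) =(0 2 1 5 7 8)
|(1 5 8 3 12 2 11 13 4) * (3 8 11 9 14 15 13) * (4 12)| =30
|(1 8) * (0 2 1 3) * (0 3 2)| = 3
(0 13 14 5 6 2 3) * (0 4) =(0 13 14 5 6 2 3 4) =[13, 1, 3, 4, 0, 6, 2, 7, 8, 9, 10, 11, 12, 14, 5]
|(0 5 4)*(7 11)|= |(0 5 4)(7 11)|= 6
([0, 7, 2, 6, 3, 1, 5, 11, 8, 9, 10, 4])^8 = (1 7 11 4 3 6 5)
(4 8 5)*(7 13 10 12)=[0, 1, 2, 3, 8, 4, 6, 13, 5, 9, 12, 11, 7, 10]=(4 8 5)(7 13 10 12)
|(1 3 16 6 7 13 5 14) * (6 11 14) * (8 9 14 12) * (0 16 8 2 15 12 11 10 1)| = |(0 16 10 1 3 8 9 14)(2 15 12)(5 6 7 13)| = 24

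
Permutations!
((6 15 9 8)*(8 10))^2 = (6 9 8 15 10)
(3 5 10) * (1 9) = (1 9)(3 5 10) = [0, 9, 2, 5, 4, 10, 6, 7, 8, 1, 3]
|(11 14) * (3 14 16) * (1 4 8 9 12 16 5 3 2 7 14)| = 12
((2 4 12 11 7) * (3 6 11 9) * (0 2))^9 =((0 2 4 12 9 3 6 11 7))^9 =(12)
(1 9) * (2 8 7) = (1 9)(2 8 7) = [0, 9, 8, 3, 4, 5, 6, 2, 7, 1]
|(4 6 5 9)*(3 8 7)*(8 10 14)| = 20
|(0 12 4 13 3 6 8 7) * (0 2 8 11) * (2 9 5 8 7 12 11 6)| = 18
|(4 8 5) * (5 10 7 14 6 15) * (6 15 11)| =14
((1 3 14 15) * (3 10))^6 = ((1 10 3 14 15))^6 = (1 10 3 14 15)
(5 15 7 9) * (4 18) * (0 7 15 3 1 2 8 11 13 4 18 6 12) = (18)(0 7 9 5 3 1 2 8 11 13 4 6 12) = [7, 2, 8, 1, 6, 3, 12, 9, 11, 5, 10, 13, 0, 4, 14, 15, 16, 17, 18]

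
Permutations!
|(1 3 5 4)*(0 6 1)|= |(0 6 1 3 5 4)|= 6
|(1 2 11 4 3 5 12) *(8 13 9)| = |(1 2 11 4 3 5 12)(8 13 9)| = 21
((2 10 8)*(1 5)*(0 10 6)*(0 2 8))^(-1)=(0 10)(1 5)(2 6)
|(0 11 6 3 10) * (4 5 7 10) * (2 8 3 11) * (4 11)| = 10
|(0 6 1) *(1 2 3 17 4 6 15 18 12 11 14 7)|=|(0 15 18 12 11 14 7 1)(2 3 17 4 6)|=40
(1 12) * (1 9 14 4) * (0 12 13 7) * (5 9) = [12, 13, 2, 3, 1, 9, 6, 0, 8, 14, 10, 11, 5, 7, 4] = (0 12 5 9 14 4 1 13 7)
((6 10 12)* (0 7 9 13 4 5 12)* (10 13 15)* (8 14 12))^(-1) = (0 10 15 9 7)(4 13 6 12 14 8 5)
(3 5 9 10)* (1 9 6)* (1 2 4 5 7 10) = (1 9)(2 4 5 6)(3 7 10) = [0, 9, 4, 7, 5, 6, 2, 10, 8, 1, 3]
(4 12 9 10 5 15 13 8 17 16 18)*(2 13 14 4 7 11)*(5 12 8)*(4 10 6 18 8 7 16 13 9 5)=(2 9 6 18 16 8 17 13 4 7 11)(5 15 14 10 12)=[0, 1, 9, 3, 7, 15, 18, 11, 17, 6, 12, 2, 5, 4, 10, 14, 8, 13, 16]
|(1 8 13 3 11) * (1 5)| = 6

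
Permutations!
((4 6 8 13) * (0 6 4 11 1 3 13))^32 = ((0 6 8)(1 3 13 11))^32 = (13)(0 8 6)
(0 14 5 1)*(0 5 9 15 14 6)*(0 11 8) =[6, 5, 2, 3, 4, 1, 11, 7, 0, 15, 10, 8, 12, 13, 9, 14] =(0 6 11 8)(1 5)(9 15 14)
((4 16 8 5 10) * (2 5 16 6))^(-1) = (2 6 4 10 5)(8 16)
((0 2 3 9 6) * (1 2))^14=((0 1 2 3 9 6))^14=(0 2 9)(1 3 6)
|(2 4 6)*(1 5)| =6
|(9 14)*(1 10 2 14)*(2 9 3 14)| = 6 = |(1 10 9)(3 14)|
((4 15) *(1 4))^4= (1 4 15)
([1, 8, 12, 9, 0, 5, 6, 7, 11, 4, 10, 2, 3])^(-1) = [4, 0, 11, 12, 9, 5, 6, 7, 1, 3, 10, 8, 2]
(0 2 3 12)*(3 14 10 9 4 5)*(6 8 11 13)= (0 2 14 10 9 4 5 3 12)(6 8 11 13)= [2, 1, 14, 12, 5, 3, 8, 7, 11, 4, 9, 13, 0, 6, 10]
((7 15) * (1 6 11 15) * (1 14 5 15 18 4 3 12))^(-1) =(1 12 3 4 18 11 6)(5 14 7 15)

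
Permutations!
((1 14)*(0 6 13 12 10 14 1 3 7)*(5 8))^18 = ((0 6 13 12 10 14 3 7)(5 8))^18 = (0 13 10 3)(6 12 14 7)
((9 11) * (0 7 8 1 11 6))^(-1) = (0 6 9 11 1 8 7)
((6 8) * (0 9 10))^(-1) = ((0 9 10)(6 8))^(-1) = (0 10 9)(6 8)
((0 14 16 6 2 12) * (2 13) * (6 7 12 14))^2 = (0 13 14 7)(2 16 12 6)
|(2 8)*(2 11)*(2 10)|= |(2 8 11 10)|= 4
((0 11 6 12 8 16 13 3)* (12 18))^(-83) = (0 13 8 18 11 3 16 12 6)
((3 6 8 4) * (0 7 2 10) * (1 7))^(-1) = (0 10 2 7 1)(3 4 8 6)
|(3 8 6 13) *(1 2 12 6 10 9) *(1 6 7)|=|(1 2 12 7)(3 8 10 9 6 13)|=12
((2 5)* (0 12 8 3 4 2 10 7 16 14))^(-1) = ((0 12 8 3 4 2 5 10 7 16 14))^(-1) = (0 14 16 7 10 5 2 4 3 8 12)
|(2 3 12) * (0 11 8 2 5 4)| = 8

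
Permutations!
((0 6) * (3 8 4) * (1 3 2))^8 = ((0 6)(1 3 8 4 2))^8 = (1 4 3 2 8)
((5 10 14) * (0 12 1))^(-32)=(0 12 1)(5 10 14)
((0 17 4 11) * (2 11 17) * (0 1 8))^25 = (4 17)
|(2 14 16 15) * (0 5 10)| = |(0 5 10)(2 14 16 15)| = 12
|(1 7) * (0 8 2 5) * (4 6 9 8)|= |(0 4 6 9 8 2 5)(1 7)|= 14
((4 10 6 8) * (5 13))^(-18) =(13)(4 6)(8 10)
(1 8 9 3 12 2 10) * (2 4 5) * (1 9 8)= (2 10 9 3 12 4 5)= [0, 1, 10, 12, 5, 2, 6, 7, 8, 3, 9, 11, 4]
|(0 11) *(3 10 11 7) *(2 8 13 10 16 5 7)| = |(0 2 8 13 10 11)(3 16 5 7)| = 12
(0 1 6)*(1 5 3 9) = (0 5 3 9 1 6) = [5, 6, 2, 9, 4, 3, 0, 7, 8, 1]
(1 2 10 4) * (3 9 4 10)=(10)(1 2 3 9 4)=[0, 2, 3, 9, 1, 5, 6, 7, 8, 4, 10]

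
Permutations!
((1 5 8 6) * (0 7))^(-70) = (1 8)(5 6)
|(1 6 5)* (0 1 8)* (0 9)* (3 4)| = 6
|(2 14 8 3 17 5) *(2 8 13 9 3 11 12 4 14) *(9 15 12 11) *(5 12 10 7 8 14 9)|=35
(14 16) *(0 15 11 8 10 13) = (0 15 11 8 10 13)(14 16) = [15, 1, 2, 3, 4, 5, 6, 7, 10, 9, 13, 8, 12, 0, 16, 11, 14]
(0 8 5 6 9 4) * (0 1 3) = (0 8 5 6 9 4 1 3) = [8, 3, 2, 0, 1, 6, 9, 7, 5, 4]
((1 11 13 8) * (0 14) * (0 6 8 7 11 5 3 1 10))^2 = ((0 14 6 8 10)(1 5 3)(7 11 13))^2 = (0 6 10 14 8)(1 3 5)(7 13 11)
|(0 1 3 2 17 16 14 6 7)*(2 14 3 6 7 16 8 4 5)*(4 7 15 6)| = 40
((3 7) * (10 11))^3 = ((3 7)(10 11))^3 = (3 7)(10 11)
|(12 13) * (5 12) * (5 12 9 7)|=6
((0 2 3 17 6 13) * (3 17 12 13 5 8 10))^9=(0 13 12 3 10 8 5 6 17 2)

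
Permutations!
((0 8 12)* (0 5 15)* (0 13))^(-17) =((0 8 12 5 15 13))^(-17) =(0 8 12 5 15 13)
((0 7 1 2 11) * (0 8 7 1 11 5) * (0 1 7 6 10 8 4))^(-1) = (0 4 11 7)(1 5 2)(6 8 10)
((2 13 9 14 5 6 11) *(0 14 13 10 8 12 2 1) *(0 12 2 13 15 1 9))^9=(0 13 12 1 15 9 11 6 5 14)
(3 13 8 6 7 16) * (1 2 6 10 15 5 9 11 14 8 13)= (1 2 6 7 16 3)(5 9 11 14 8 10 15)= [0, 2, 6, 1, 4, 9, 7, 16, 10, 11, 15, 14, 12, 13, 8, 5, 3]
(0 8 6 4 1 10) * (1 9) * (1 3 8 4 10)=(0 4 9 3 8 6 10)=[4, 1, 2, 8, 9, 5, 10, 7, 6, 3, 0]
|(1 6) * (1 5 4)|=|(1 6 5 4)|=4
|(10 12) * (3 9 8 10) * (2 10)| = 6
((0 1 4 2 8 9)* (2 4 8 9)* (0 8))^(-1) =((0 1)(2 9 8))^(-1) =(0 1)(2 8 9)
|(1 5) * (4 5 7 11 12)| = 6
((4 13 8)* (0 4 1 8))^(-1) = (0 13 4)(1 8)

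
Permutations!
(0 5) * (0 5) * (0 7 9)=(0 7 9)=[7, 1, 2, 3, 4, 5, 6, 9, 8, 0]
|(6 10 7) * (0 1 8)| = 3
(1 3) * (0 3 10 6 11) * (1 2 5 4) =(0 3 2 5 4 1 10 6 11) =[3, 10, 5, 2, 1, 4, 11, 7, 8, 9, 6, 0]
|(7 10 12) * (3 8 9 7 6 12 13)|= |(3 8 9 7 10 13)(6 12)|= 6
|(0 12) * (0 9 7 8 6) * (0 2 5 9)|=|(0 12)(2 5 9 7 8 6)|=6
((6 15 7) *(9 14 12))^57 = ((6 15 7)(9 14 12))^57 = (15)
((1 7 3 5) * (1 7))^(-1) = ((3 5 7))^(-1) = (3 7 5)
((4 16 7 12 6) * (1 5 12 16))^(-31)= (1 4 6 12 5)(7 16)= ((1 5 12 6 4)(7 16))^(-31)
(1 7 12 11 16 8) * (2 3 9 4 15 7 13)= [0, 13, 3, 9, 15, 5, 6, 12, 1, 4, 10, 16, 11, 2, 14, 7, 8]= (1 13 2 3 9 4 15 7 12 11 16 8)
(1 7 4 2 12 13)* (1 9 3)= (1 7 4 2 12 13 9 3)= [0, 7, 12, 1, 2, 5, 6, 4, 8, 3, 10, 11, 13, 9]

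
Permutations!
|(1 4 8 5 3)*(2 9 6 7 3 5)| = |(1 4 8 2 9 6 7 3)| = 8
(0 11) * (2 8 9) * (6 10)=(0 11)(2 8 9)(6 10)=[11, 1, 8, 3, 4, 5, 10, 7, 9, 2, 6, 0]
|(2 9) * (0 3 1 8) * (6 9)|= 12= |(0 3 1 8)(2 6 9)|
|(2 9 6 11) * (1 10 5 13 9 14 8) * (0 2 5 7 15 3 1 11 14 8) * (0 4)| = 10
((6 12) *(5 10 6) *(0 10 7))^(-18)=((0 10 6 12 5 7))^(-18)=(12)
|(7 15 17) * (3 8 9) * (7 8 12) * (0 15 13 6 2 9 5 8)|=|(0 15 17)(2 9 3 12 7 13 6)(5 8)|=42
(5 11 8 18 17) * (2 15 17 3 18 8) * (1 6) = (1 6)(2 15 17 5 11)(3 18) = [0, 6, 15, 18, 4, 11, 1, 7, 8, 9, 10, 2, 12, 13, 14, 17, 16, 5, 3]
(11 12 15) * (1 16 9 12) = (1 16 9 12 15 11) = [0, 16, 2, 3, 4, 5, 6, 7, 8, 12, 10, 1, 15, 13, 14, 11, 9]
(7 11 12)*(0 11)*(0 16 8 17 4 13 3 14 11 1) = (0 1)(3 14 11 12 7 16 8 17 4 13) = [1, 0, 2, 14, 13, 5, 6, 16, 17, 9, 10, 12, 7, 3, 11, 15, 8, 4]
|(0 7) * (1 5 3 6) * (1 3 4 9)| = |(0 7)(1 5 4 9)(3 6)| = 4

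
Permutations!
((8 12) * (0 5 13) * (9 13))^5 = (0 5 9 13)(8 12)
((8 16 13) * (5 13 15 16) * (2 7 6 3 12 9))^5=((2 7 6 3 12 9)(5 13 8)(15 16))^5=(2 9 12 3 6 7)(5 8 13)(15 16)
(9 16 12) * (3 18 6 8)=(3 18 6 8)(9 16 12)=[0, 1, 2, 18, 4, 5, 8, 7, 3, 16, 10, 11, 9, 13, 14, 15, 12, 17, 6]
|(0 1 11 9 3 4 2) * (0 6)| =8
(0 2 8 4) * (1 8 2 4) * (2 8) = (0 4)(1 2 8) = [4, 2, 8, 3, 0, 5, 6, 7, 1]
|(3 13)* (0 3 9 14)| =|(0 3 13 9 14)| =5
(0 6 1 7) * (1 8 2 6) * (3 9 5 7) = (0 1 3 9 5 7)(2 6 8) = [1, 3, 6, 9, 4, 7, 8, 0, 2, 5]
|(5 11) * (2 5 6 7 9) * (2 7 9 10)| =|(2 5 11 6 9 7 10)| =7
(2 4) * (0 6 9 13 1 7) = [6, 7, 4, 3, 2, 5, 9, 0, 8, 13, 10, 11, 12, 1] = (0 6 9 13 1 7)(2 4)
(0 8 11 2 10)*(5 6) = [8, 1, 10, 3, 4, 6, 5, 7, 11, 9, 0, 2] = (0 8 11 2 10)(5 6)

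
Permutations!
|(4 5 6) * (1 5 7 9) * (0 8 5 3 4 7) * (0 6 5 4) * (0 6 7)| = 8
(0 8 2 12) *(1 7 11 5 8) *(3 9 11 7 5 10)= (0 1 5 8 2 12)(3 9 11 10)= [1, 5, 12, 9, 4, 8, 6, 7, 2, 11, 3, 10, 0]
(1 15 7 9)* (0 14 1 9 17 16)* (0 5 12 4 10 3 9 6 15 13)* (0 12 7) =(0 14 1 13 12 4 10 3 9 6 15)(5 7 17 16) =[14, 13, 2, 9, 10, 7, 15, 17, 8, 6, 3, 11, 4, 12, 1, 0, 5, 16]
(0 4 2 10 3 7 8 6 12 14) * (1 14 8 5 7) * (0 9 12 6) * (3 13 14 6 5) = (0 4 2 10 13 14 9 12 8)(1 6 5 7 3) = [4, 6, 10, 1, 2, 7, 5, 3, 0, 12, 13, 11, 8, 14, 9]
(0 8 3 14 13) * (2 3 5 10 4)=(0 8 5 10 4 2 3 14 13)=[8, 1, 3, 14, 2, 10, 6, 7, 5, 9, 4, 11, 12, 0, 13]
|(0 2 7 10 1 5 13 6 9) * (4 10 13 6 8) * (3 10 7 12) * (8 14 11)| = 18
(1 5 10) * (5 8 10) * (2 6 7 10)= [0, 8, 6, 3, 4, 5, 7, 10, 2, 9, 1]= (1 8 2 6 7 10)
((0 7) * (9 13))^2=((0 7)(9 13))^2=(13)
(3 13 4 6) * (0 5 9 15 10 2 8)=(0 5 9 15 10 2 8)(3 13 4 6)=[5, 1, 8, 13, 6, 9, 3, 7, 0, 15, 2, 11, 12, 4, 14, 10]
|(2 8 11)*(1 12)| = |(1 12)(2 8 11)| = 6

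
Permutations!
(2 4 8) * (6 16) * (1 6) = (1 6 16)(2 4 8) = [0, 6, 4, 3, 8, 5, 16, 7, 2, 9, 10, 11, 12, 13, 14, 15, 1]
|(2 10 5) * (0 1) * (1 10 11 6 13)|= 8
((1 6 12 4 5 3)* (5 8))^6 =(1 3 5 8 4 12 6) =((1 6 12 4 8 5 3))^6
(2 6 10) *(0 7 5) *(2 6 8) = (0 7 5)(2 8)(6 10) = [7, 1, 8, 3, 4, 0, 10, 5, 2, 9, 6]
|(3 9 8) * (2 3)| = |(2 3 9 8)| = 4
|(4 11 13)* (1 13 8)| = 5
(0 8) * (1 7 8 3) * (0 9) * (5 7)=(0 3 1 5 7 8 9)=[3, 5, 2, 1, 4, 7, 6, 8, 9, 0]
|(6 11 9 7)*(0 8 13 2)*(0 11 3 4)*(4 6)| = |(0 8 13 2 11 9 7 4)(3 6)| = 8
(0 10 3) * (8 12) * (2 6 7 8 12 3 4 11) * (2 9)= (12)(0 10 4 11 9 2 6 7 8 3)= [10, 1, 6, 0, 11, 5, 7, 8, 3, 2, 4, 9, 12]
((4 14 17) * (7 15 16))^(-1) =((4 14 17)(7 15 16))^(-1) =(4 17 14)(7 16 15)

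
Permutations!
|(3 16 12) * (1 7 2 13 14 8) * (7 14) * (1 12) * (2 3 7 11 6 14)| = |(1 2 13 11 6 14 8 12 7 3 16)| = 11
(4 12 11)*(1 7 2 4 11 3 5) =[0, 7, 4, 5, 12, 1, 6, 2, 8, 9, 10, 11, 3] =(1 7 2 4 12 3 5)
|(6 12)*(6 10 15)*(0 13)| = 4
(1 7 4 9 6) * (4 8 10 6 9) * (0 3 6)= (0 3 6 1 7 8 10)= [3, 7, 2, 6, 4, 5, 1, 8, 10, 9, 0]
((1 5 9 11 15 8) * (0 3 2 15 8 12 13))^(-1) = ((0 3 2 15 12 13)(1 5 9 11 8))^(-1) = (0 13 12 15 2 3)(1 8 11 9 5)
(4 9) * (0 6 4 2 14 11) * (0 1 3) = (0 6 4 9 2 14 11 1 3) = [6, 3, 14, 0, 9, 5, 4, 7, 8, 2, 10, 1, 12, 13, 11]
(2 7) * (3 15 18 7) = (2 3 15 18 7) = [0, 1, 3, 15, 4, 5, 6, 2, 8, 9, 10, 11, 12, 13, 14, 18, 16, 17, 7]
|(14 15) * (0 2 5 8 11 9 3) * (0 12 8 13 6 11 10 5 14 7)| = |(0 2 14 15 7)(3 12 8 10 5 13 6 11 9)| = 45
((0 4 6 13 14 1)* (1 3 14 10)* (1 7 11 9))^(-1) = (0 1 9 11 7 10 13 6 4)(3 14)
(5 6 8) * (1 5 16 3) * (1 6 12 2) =(1 5 12 2)(3 6 8 16) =[0, 5, 1, 6, 4, 12, 8, 7, 16, 9, 10, 11, 2, 13, 14, 15, 3]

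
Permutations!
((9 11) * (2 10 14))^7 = (2 10 14)(9 11)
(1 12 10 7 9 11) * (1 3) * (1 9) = (1 12 10 7)(3 9 11) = [0, 12, 2, 9, 4, 5, 6, 1, 8, 11, 7, 3, 10]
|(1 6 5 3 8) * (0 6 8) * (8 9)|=|(0 6 5 3)(1 9 8)|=12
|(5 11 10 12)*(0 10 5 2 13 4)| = |(0 10 12 2 13 4)(5 11)| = 6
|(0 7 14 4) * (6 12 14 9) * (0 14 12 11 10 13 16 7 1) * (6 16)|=12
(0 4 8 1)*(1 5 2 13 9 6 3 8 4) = [1, 0, 13, 8, 4, 2, 3, 7, 5, 6, 10, 11, 12, 9] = (0 1)(2 13 9 6 3 8 5)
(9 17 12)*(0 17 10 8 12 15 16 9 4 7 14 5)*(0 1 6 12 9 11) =[17, 6, 2, 3, 7, 1, 12, 14, 9, 10, 8, 0, 4, 13, 5, 16, 11, 15] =(0 17 15 16 11)(1 6 12 4 7 14 5)(8 9 10)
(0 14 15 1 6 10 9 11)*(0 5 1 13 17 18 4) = (0 14 15 13 17 18 4)(1 6 10 9 11 5) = [14, 6, 2, 3, 0, 1, 10, 7, 8, 11, 9, 5, 12, 17, 15, 13, 16, 18, 4]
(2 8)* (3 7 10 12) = (2 8)(3 7 10 12) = [0, 1, 8, 7, 4, 5, 6, 10, 2, 9, 12, 11, 3]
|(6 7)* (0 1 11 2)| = |(0 1 11 2)(6 7)| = 4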